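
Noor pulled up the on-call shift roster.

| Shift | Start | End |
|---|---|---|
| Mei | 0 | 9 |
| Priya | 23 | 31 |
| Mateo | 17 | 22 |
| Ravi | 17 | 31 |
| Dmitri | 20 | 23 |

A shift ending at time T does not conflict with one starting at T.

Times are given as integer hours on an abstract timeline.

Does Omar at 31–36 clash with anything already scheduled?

No — it doesn't clash with anything

Mei: ends 9 at or before Omar starts 31 → clear.
Mateo: ends 22 at or before Omar starts 31 → clear.
Ravi: ends 31 at or before Omar starts 31 → clear.
Dmitri: ends 23 at or before Omar starts 31 → clear.
Priya: ends 31 at or before Omar starts 31 → clear.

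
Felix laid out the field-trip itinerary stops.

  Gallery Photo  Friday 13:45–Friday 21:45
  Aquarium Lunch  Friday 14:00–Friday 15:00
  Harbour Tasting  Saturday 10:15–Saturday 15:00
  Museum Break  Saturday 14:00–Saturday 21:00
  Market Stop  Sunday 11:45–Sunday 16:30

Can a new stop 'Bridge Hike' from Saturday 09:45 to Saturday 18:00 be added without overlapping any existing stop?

No — it overlaps Harbour Tasting, Museum Break

Gallery Photo: ends Friday 21:45 at or before Bridge Hike starts Saturday 09:45 → clear.
Aquarium Lunch: ends Friday 15:00 at or before Bridge Hike starts Saturday 09:45 → clear.
Harbour Tasting: starts Saturday 10:15 before Bridge Hike ends Saturday 18:00, and ends Saturday 15:00 after Bridge Hike starts Saturday 09:45 → overlap.
Museum Break: starts Saturday 14:00 before Bridge Hike ends Saturday 18:00, and ends Saturday 21:00 after Bridge Hike starts Saturday 09:45 → overlap.
Market Stop: starts Sunday 11:45 at or after Bridge Hike ends Saturday 18:00 → clear.
Bridge Hike overlaps Harbour Tasting, Museum Break.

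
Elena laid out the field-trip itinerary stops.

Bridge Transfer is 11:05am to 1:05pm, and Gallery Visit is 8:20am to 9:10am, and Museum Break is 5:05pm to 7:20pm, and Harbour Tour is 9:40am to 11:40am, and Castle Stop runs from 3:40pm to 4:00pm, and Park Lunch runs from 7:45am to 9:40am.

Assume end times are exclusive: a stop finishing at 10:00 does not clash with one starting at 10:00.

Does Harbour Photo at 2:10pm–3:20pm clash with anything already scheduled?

Park Lunch: ends 9:40am at or before Harbour Photo starts 2:10pm → clear.
Gallery Visit: ends 9:10am at or before Harbour Photo starts 2:10pm → clear.
Harbour Tour: ends 11:40am at or before Harbour Photo starts 2:10pm → clear.
Bridge Transfer: ends 1:05pm at or before Harbour Photo starts 2:10pm → clear.
Castle Stop: starts 3:40pm at or after Harbour Photo ends 3:20pm → clear.
Museum Break: starts 5:05pm at or after Harbour Photo ends 3:20pm → clear.

No — it doesn't clash with anything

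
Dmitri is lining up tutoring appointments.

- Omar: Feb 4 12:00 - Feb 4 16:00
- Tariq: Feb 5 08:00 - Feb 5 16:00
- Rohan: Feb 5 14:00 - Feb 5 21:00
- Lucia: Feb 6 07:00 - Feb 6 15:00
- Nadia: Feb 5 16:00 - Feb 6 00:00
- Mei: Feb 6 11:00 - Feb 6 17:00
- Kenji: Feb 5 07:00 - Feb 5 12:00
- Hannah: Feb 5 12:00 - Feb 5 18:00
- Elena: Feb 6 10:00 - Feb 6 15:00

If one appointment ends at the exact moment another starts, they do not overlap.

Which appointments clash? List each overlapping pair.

Elena & Lucia, Elena & Mei, Hannah & Nadia, Hannah & Rohan, Hannah & Tariq, Kenji & Tariq, Lucia & Mei, Nadia & Rohan, Rohan & Tariq

Sorted by start: Omar, Kenji, Tariq, Hannah, Rohan, Nadia, Lucia, Elena, Mei.
Kenji starts after Omar ends, so nothing later overlaps Omar either.
Tariq starts before Kenji ends → Kenji and Tariq overlap.
Hannah starts exactly when Kenji ends (back-to-back, no overlap), so nothing later overlaps Kenji either.
Hannah starts before Tariq ends → Tariq and Hannah overlap.
Rohan starts before Tariq ends → Tariq and Rohan overlap.
Nadia starts exactly when Tariq ends (back-to-back, no overlap), so nothing later overlaps Tariq either.
Rohan starts before Hannah ends → Hannah and Rohan overlap.
Nadia starts before Hannah ends → Hannah and Nadia overlap.
Lucia starts after Hannah ends, so nothing later overlaps Hannah either.
Nadia starts before Rohan ends → Rohan and Nadia overlap.
Lucia starts after Rohan ends, so nothing later overlaps Rohan either.
Lucia starts after Nadia ends, so nothing later overlaps Nadia either.
Elena starts before Lucia ends → Lucia and Elena overlap.
Mei starts before Lucia ends → Lucia and Mei overlap.
Mei starts before Elena ends → Elena and Mei overlap.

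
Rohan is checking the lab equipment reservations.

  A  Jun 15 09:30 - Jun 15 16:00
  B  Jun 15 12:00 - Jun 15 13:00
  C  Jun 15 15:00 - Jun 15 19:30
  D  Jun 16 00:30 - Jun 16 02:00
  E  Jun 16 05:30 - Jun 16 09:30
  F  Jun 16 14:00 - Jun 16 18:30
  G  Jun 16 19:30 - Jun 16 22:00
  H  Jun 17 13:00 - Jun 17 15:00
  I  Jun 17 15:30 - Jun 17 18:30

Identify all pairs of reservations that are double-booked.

A & B, A & C

Sorted by start: A, B, C, D, E, F, G, H, I.
B starts before A ends → A and B overlap.
C starts before A ends → A and C overlap.
D starts after A ends; A is clear from here.
C starts after B ends; B is clear from here.
D starts after C ends; C is clear from here.
E starts after D ends; D is clear from here.
F starts after E ends; E is clear from here.
G starts after F ends; F is clear from here.
H starts after G ends; G is clear from here.
I starts after H ends.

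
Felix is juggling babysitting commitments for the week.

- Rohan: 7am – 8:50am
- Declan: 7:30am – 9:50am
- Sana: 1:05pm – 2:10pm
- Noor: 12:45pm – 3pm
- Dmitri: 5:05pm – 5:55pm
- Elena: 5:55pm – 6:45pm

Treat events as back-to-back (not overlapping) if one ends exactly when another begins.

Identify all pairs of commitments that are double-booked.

Declan & Rohan, Noor & Sana

Two intervals overlap when each starts before the other ends.
Sorted by start: Rohan, Declan, Noor, Sana, Dmitri, Elena.
Declan starts before Rohan ends → Rohan and Declan overlap.
Noor starts after Rohan ends, so Rohan has no further overlaps.
Noor starts after Declan ends, so Declan has no further overlaps.
Sana starts before Noor ends → Noor and Sana overlap.
Dmitri starts after Noor ends, so Noor has no further overlaps.
Dmitri starts after Sana ends, so Sana has no further overlaps.
Elena starts exactly when Dmitri ends (back-to-back, no overlap).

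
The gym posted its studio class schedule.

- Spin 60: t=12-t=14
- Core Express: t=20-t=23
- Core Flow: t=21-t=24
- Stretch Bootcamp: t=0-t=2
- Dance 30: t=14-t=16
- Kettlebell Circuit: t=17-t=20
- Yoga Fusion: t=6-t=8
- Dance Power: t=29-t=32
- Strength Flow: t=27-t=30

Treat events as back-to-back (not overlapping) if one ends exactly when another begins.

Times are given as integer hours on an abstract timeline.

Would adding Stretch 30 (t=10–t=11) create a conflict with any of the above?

Stretch Bootcamp: ends t=2 at or before Stretch 30 starts t=10 → clear.
Yoga Fusion: ends t=8 at or before Stretch 30 starts t=10 → clear.
Spin 60: starts t=12 at or after Stretch 30 ends t=11 → clear.
Dance 30: starts t=14 at or after Stretch 30 ends t=11 → clear.
Kettlebell Circuit: starts t=17 at or after Stretch 30 ends t=11 → clear.
Core Express: starts t=20 at or after Stretch 30 ends t=11 → clear.
Core Flow: starts t=21 at or after Stretch 30 ends t=11 → clear.
Strength Flow: starts t=27 at or after Stretch 30 ends t=11 → clear.
Dance Power: starts t=29 at or after Stretch 30 ends t=11 → clear.

No — it doesn't clash with anything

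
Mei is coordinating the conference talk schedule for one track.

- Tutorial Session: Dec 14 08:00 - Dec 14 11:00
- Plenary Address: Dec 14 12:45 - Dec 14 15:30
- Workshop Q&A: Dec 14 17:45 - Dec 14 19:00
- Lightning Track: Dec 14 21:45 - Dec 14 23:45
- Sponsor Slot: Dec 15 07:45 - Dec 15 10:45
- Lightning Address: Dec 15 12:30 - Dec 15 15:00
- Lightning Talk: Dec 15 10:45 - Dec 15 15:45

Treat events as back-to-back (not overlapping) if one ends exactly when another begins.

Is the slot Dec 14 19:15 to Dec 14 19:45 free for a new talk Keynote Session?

Yes — the slot is free

Tutorial Session: ends Dec 14 11:00 at or before Keynote Session starts Dec 14 19:15 → clear.
Plenary Address: ends Dec 14 15:30 at or before Keynote Session starts Dec 14 19:15 → clear.
Workshop Q&A: ends Dec 14 19:00 at or before Keynote Session starts Dec 14 19:15 → clear.
Lightning Track: starts Dec 14 21:45 at or after Keynote Session ends Dec 14 19:45 → clear.
Sponsor Slot: starts Dec 15 07:45 at or after Keynote Session ends Dec 14 19:45 → clear.
Lightning Talk: starts Dec 15 10:45 at or after Keynote Session ends Dec 14 19:45 → clear.
Lightning Address: starts Dec 15 12:30 at or after Keynote Session ends Dec 14 19:45 → clear.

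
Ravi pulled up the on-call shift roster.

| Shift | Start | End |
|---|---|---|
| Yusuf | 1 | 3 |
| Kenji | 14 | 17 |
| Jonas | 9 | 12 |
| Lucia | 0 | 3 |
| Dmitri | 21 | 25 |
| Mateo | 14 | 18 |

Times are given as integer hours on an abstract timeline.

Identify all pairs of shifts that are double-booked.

Kenji & Mateo, Lucia & Yusuf

Two intervals overlap when each starts before the other ends.
Sorted by start: Lucia, Yusuf, Jonas, Mateo, Kenji, Dmitri.
Yusuf starts before Lucia ends → Lucia and Yusuf overlap.
Jonas starts after Lucia ends, so Lucia has no further overlaps.
Jonas starts after Yusuf ends, so Yusuf has no further overlaps.
Mateo starts after Jonas ends, so Jonas has no further overlaps.
Kenji starts before Mateo ends → Mateo and Kenji overlap.
Dmitri starts after Mateo ends.
Dmitri starts after Kenji ends.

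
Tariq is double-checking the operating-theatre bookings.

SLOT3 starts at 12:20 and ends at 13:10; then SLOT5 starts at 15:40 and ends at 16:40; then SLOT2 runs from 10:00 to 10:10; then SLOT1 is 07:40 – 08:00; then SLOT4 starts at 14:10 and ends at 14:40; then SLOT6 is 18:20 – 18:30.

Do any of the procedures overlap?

No

Sorted by start: SLOT1, SLOT2, SLOT3, SLOT4, SLOT5, SLOT6.
SLOT2 starts after SLOT1 ends; SLOT1 is clear from here.
SLOT3 starts after SLOT2 ends; SLOT2 is clear from here.
SLOT4 starts after SLOT3 ends; SLOT3 is clear from here.
SLOT5 starts after SLOT4 ends; SLOT4 is clear from here.
SLOT6 starts after SLOT5 ends.
Every pair is clear; the schedule has no overlaps.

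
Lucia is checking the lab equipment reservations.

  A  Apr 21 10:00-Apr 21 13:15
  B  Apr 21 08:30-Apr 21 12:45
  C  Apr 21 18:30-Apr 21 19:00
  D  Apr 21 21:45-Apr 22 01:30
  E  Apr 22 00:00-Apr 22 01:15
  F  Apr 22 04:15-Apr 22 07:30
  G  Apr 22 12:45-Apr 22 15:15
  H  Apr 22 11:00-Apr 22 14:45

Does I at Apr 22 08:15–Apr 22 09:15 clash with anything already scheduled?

No — it doesn't clash with anything

B: ends Apr 21 12:45 at or before I starts Apr 22 08:15 → clear.
A: ends Apr 21 13:15 at or before I starts Apr 22 08:15 → clear.
C: ends Apr 21 19:00 at or before I starts Apr 22 08:15 → clear.
D: ends Apr 22 01:30 at or before I starts Apr 22 08:15 → clear.
E: ends Apr 22 01:15 at or before I starts Apr 22 08:15 → clear.
F: ends Apr 22 07:30 at or before I starts Apr 22 08:15 → clear.
H: starts Apr 22 11:00 at or after I ends Apr 22 09:15 → clear.
G: starts Apr 22 12:45 at or after I ends Apr 22 09:15 → clear.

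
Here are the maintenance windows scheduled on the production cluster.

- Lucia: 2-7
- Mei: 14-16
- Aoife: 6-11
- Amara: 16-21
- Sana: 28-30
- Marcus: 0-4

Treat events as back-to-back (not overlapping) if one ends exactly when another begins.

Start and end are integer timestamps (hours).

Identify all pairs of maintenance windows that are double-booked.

Aoife & Lucia, Lucia & Marcus

Sorted by start: Marcus, Lucia, Aoife, Mei, Amara, Sana.
Lucia starts before Marcus ends → Marcus and Lucia overlap.
Aoife starts after Marcus ends — done with Marcus.
Aoife starts before Lucia ends → Lucia and Aoife overlap.
Mei starts after Lucia ends — done with Lucia.
Mei starts after Aoife ends — done with Aoife.
Amara starts exactly when Mei ends (back-to-back, no overlap) — done with Mei.
Sana starts after Amara ends.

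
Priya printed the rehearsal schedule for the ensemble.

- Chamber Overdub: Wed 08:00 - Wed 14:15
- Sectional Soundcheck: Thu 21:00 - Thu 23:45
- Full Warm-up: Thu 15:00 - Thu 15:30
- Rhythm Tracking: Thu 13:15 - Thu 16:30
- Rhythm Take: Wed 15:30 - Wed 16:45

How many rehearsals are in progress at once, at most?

Sort all start/end points and keep a running count:
Wed 08:00 start Chamber Overdub → 1
Wed 14:15 end Chamber Overdub → 0
Wed 15:30 start Rhythm Take → 1
Wed 16:45 end Rhythm Take → 0
Thu 13:15 start Rhythm Tracking → 1
Thu 15:00 start Full Warm-up → 2
Thu 15:30 end Full Warm-up → 1
Thu 16:30 end Rhythm Tracking → 0
Thu 21:00 start Sectional Soundcheck → 1
Thu 23:45 end Sectional Soundcheck → 0
Peak is 2, at Thu 15:00 (Full Warm-up, Rhythm Tracking).

2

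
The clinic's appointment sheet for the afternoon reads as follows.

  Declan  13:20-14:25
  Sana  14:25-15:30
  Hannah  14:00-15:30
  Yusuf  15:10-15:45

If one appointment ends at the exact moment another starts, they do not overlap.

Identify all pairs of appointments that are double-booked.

Sorted by start: Declan, Hannah, Sana, Yusuf.
Hannah starts before Declan ends → Declan and Hannah overlap.
Sana starts exactly when Declan ends (back-to-back, no overlap), so Declan has no further overlaps.
Sana starts before Hannah ends → Hannah and Sana overlap.
Yusuf starts before Hannah ends → Hannah and Yusuf overlap.
Yusuf starts before Sana ends → Sana and Yusuf overlap.

Declan & Hannah, Hannah & Sana, Hannah & Yusuf, Sana & Yusuf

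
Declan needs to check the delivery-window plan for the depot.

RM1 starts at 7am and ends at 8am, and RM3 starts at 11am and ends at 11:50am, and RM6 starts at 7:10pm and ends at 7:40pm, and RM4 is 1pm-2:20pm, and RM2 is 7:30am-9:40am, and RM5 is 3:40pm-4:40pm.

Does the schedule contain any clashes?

Sorted by start: RM1, RM2, RM3, RM4, RM5, RM6.
RM2 starts before RM1 ends → RM1 and RM2 overlap.
That's a conflict, so the schedule is not conflict-free.

Yes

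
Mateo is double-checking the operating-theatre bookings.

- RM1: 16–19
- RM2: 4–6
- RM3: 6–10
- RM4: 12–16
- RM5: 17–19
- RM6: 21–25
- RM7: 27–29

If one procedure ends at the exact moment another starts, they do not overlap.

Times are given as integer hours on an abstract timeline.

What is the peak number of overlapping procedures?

2

Sort all start/end points and keep a running count:
4 start RM2 → 1
6 end RM2 → 0
6 start RM3 → 1
10 end RM3 → 0
12 start RM4 → 1
16 end RM4 → 0
16 start RM1 → 1
17 start RM5 → 2
19 end RM1 → 1
19 end RM5 → 0
21 start RM6 → 1
25 end RM6 → 0
27 start RM7 → 1
29 end RM7 → 0
Peak is 2, at 17 (RM1, RM5).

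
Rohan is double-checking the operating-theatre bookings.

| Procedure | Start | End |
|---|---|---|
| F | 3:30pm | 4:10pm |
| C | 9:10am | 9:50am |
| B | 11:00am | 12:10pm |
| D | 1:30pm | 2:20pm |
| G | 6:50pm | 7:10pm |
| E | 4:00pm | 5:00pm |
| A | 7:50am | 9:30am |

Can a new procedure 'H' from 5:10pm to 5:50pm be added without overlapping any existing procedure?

Yes — the slot is free

A: ends 9:30am at or before H starts 5:10pm → clear.
C: ends 9:50am at or before H starts 5:10pm → clear.
B: ends 12:10pm at or before H starts 5:10pm → clear.
D: ends 2:20pm at or before H starts 5:10pm → clear.
F: ends 4:10pm at or before H starts 5:10pm → clear.
E: ends 5:00pm at or before H starts 5:10pm → clear.
G: starts 6:50pm at or after H ends 5:50pm → clear.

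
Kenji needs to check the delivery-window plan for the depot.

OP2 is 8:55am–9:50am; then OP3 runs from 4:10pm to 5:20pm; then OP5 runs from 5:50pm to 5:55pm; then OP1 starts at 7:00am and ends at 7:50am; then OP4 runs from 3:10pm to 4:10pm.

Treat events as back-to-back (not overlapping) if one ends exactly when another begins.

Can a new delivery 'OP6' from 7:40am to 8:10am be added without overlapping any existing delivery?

No — it overlaps OP1

OP1: starts 7:00am before OP6 ends 8:10am, and ends 7:50am after OP6 starts 7:40am → overlap.
OP2: starts 8:55am at or after OP6 ends 8:10am → clear.
OP4: starts 3:10pm at or after OP6 ends 8:10am → clear.
OP3: starts 4:10pm at or after OP6 ends 8:10am → clear.
OP5: starts 5:50pm at or after OP6 ends 8:10am → clear.
OP6 overlaps OP1.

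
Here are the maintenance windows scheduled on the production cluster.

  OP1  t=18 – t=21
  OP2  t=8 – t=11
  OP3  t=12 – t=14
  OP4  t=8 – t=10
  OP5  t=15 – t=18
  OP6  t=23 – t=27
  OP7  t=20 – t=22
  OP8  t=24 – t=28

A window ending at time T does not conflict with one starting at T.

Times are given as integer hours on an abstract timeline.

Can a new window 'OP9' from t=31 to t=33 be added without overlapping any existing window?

Yes — the slot is free

OP2: ends t=11 at or before OP9 starts t=31 → clear.
OP4: ends t=10 at or before OP9 starts t=31 → clear.
OP3: ends t=14 at or before OP9 starts t=31 → clear.
OP5: ends t=18 at or before OP9 starts t=31 → clear.
OP1: ends t=21 at or before OP9 starts t=31 → clear.
OP7: ends t=22 at or before OP9 starts t=31 → clear.
OP6: ends t=27 at or before OP9 starts t=31 → clear.
OP8: ends t=28 at or before OP9 starts t=31 → clear.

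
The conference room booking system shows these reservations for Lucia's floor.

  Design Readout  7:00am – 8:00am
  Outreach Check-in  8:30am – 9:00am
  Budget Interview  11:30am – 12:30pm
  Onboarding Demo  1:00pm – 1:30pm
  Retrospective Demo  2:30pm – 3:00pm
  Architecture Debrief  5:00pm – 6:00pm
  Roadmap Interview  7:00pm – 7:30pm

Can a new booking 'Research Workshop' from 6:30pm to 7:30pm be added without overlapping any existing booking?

Design Readout: ends 8:00am at or before Research Workshop starts 6:30pm → clear.
Outreach Check-in: ends 9:00am at or before Research Workshop starts 6:30pm → clear.
Budget Interview: ends 12:30pm at or before Research Workshop starts 6:30pm → clear.
Onboarding Demo: ends 1:30pm at or before Research Workshop starts 6:30pm → clear.
Retrospective Demo: ends 3:00pm at or before Research Workshop starts 6:30pm → clear.
Architecture Debrief: ends 6:00pm at or before Research Workshop starts 6:30pm → clear.
Roadmap Interview: starts 7:00pm before Research Workshop ends 7:30pm, and ends 7:30pm after Research Workshop starts 6:30pm → overlap.
Research Workshop overlaps Roadmap Interview.

No — it overlaps Roadmap Interview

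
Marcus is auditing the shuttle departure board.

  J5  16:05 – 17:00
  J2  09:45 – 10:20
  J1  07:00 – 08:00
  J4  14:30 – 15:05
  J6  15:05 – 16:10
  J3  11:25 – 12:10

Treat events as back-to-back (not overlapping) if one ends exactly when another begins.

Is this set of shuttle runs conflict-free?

No

Sorted by start: J1, J2, J3, J4, J6, J5.
J2 starts after J1 ends, so J1 has no further overlaps.
J3 starts after J2 ends, so J2 has no further overlaps.
J4 starts after J3 ends, so J3 has no further overlaps.
J6 starts exactly when J4 ends (back-to-back, no overlap), so J4 has no further overlaps.
J5 starts before J6 ends → J6 and J5 overlap.
That's a conflict, so the schedule is not conflict-free.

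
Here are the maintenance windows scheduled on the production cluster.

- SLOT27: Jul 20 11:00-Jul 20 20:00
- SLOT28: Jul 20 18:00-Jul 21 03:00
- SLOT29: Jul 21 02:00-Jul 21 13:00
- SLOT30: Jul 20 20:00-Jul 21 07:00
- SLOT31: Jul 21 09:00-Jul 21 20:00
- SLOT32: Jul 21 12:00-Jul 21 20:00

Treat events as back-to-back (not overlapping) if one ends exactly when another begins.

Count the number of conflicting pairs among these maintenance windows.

Sorted by start: SLOT27, SLOT28, SLOT30, SLOT29, SLOT31, SLOT32.
SLOT28 starts before SLOT27 ends → SLOT27 and SLOT28 overlap.
SLOT30 starts exactly when SLOT27 ends (back-to-back, no overlap), so SLOT27 has no further overlaps.
SLOT30 starts before SLOT28 ends → SLOT28 and SLOT30 overlap.
SLOT29 starts before SLOT28 ends → SLOT28 and SLOT29 overlap.
SLOT31 starts after SLOT28 ends, so SLOT28 has no further overlaps.
SLOT29 starts before SLOT30 ends → SLOT30 and SLOT29 overlap.
SLOT31 starts after SLOT30 ends, so SLOT30 has no further overlaps.
SLOT31 starts before SLOT29 ends → SLOT29 and SLOT31 overlap.
SLOT32 starts before SLOT29 ends → SLOT29 and SLOT32 overlap.
SLOT32 starts before SLOT31 ends → SLOT31 and SLOT32 overlap.
Overlapping pairs: SLOT27 & SLOT28, SLOT28 & SLOT29, SLOT28 & SLOT30, SLOT29 & SLOT30, SLOT29 & SLOT31, SLOT29 & SLOT32, SLOT31 & SLOT32 — 7 in total.

7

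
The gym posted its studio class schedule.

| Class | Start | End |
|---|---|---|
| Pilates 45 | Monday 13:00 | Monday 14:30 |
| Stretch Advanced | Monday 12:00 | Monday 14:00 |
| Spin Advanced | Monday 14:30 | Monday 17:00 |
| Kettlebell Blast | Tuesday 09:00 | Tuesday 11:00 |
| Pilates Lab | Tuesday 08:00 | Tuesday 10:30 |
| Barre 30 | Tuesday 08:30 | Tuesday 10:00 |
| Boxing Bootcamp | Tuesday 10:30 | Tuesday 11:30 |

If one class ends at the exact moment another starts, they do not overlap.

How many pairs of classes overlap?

Two intervals overlap when each starts before the other ends.
Sorted by start: Stretch Advanced, Pilates 45, Spin Advanced, Pilates Lab, Barre 30, Kettlebell Blast, Boxing Bootcamp.
Pilates 45 starts before Stretch Advanced ends → Stretch Advanced and Pilates 45 overlap.
Spin Advanced starts after Stretch Advanced ends, so Stretch Advanced has no further overlaps.
Spin Advanced starts exactly when Pilates 45 ends (back-to-back, no overlap), so Pilates 45 has no further overlaps.
Pilates Lab starts after Spin Advanced ends, so Spin Advanced has no further overlaps.
Barre 30 starts before Pilates Lab ends → Pilates Lab and Barre 30 overlap.
Kettlebell Blast starts before Pilates Lab ends → Pilates Lab and Kettlebell Blast overlap.
Boxing Bootcamp starts exactly when Pilates Lab ends (back-to-back, no overlap).
Kettlebell Blast starts before Barre 30 ends → Barre 30 and Kettlebell Blast overlap.
Boxing Bootcamp starts after Barre 30 ends.
Boxing Bootcamp starts before Kettlebell Blast ends → Kettlebell Blast and Boxing Bootcamp overlap.
Overlapping pairs: Barre 30 & Kettlebell Blast, Barre 30 & Pilates Lab, Boxing Bootcamp & Kettlebell Blast, Kettlebell Blast & Pilates Lab, Pilates 45 & Stretch Advanced — 5 in total.

5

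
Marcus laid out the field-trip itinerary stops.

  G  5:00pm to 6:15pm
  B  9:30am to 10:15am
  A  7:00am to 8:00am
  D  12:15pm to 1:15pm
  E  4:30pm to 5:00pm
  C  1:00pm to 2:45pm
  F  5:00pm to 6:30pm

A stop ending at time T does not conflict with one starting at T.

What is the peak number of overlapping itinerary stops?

Walk through starts and ends in time order (an end at T is processed before a start at T):
7:00am start A → 1
8:00am end A → 0
9:30am start B → 1
10:15am end B → 0
12:15pm start D → 1
1:00pm start C → 2
1:15pm end D → 1
2:45pm end C → 0
4:30pm start E → 1
5:00pm end E → 0
5:00pm start F → 1
5:00pm start G → 2
6:15pm end G → 1
6:30pm end F → 0
Peak is 2, at 1:00pm (C, D).

2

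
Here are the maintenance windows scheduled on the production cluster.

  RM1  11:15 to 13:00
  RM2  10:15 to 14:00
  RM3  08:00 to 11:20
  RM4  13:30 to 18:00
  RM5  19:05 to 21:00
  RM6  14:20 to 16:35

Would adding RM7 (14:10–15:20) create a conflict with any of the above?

Yes — it overlaps RM4, RM6

RM3: ends 11:20 at or before RM7 starts 14:10 → clear.
RM2: ends 14:00 at or before RM7 starts 14:10 → clear.
RM1: ends 13:00 at or before RM7 starts 14:10 → clear.
RM4: starts 13:30 before RM7 ends 15:20, and ends 18:00 after RM7 starts 14:10 → overlap.
RM6: starts 14:20 before RM7 ends 15:20, and ends 16:35 after RM7 starts 14:10 → overlap.
RM5: starts 19:05 at or after RM7 ends 15:20 → clear.
RM7 overlaps RM4, RM6.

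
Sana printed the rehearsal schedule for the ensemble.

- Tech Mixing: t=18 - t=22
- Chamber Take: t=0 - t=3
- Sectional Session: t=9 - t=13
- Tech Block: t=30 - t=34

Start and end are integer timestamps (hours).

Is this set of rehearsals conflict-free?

Yes

Two intervals overlap when each starts before the other ends.
Sorted by start: Chamber Take, Sectional Session, Tech Mixing, Tech Block.
Sectional Session starts after Chamber Take ends, so Chamber Take has no further overlaps.
Tech Mixing starts after Sectional Session ends, so Sectional Session has no further overlaps.
Tech Block starts after Tech Mixing ends.
Every pair is clear; the schedule has no overlaps.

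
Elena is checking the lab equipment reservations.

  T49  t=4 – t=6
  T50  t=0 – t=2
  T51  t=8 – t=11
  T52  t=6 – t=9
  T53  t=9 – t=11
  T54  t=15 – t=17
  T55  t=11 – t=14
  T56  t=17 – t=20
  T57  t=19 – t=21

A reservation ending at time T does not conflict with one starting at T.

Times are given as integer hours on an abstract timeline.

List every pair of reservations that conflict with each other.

Sorted by start: T50, T49, T52, T51, T53, T55, T54, T56, T57.
T49 starts after T50 ends, so T50 has no further overlaps.
T52 starts exactly when T49 ends (back-to-back, no overlap), so T49 has no further overlaps.
T51 starts before T52 ends → T52 and T51 overlap.
T53 starts exactly when T52 ends (back-to-back, no overlap), so T52 has no further overlaps.
T53 starts before T51 ends → T51 and T53 overlap.
T55 starts exactly when T51 ends (back-to-back, no overlap), so T51 has no further overlaps.
T55 starts exactly when T53 ends (back-to-back, no overlap), so T53 has no further overlaps.
T54 starts after T55 ends, so T55 has no further overlaps.
T56 starts exactly when T54 ends (back-to-back, no overlap), so T54 has no further overlaps.
T57 starts before T56 ends → T56 and T57 overlap.

T51 & T52, T51 & T53, T56 & T57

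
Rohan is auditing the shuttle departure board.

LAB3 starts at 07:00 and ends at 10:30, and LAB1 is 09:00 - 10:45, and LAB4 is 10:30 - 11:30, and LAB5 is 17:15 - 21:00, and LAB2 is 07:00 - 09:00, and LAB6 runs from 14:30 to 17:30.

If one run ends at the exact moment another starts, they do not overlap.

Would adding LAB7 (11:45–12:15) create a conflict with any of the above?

LAB2: ends 09:00 at or before LAB7 starts 11:45 → clear.
LAB3: ends 10:30 at or before LAB7 starts 11:45 → clear.
LAB1: ends 10:45 at or before LAB7 starts 11:45 → clear.
LAB4: ends 11:30 at or before LAB7 starts 11:45 → clear.
LAB6: starts 14:30 at or after LAB7 ends 12:15 → clear.
LAB5: starts 17:15 at or after LAB7 ends 12:15 → clear.

No — it doesn't clash with anything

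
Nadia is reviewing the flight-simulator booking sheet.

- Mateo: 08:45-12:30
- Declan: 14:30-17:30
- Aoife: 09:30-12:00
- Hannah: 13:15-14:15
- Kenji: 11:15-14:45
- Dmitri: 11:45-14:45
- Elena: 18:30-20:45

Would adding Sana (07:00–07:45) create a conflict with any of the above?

Mateo: starts 08:45 at or after Sana ends 07:45 → clear.
Aoife: starts 09:30 at or after Sana ends 07:45 → clear.
Kenji: starts 11:15 at or after Sana ends 07:45 → clear.
Dmitri: starts 11:45 at or after Sana ends 07:45 → clear.
Hannah: starts 13:15 at or after Sana ends 07:45 → clear.
Declan: starts 14:30 at or after Sana ends 07:45 → clear.
Elena: starts 18:30 at or after Sana ends 07:45 → clear.

No — it doesn't clash with anything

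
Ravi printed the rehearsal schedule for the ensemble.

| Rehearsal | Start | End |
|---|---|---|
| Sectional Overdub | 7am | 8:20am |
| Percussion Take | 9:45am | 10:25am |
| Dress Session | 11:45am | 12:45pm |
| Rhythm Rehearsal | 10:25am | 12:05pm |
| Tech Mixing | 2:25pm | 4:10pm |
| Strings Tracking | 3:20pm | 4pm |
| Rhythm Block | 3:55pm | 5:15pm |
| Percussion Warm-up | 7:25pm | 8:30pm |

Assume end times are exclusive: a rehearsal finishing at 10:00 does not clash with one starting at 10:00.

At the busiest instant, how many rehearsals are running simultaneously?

Sort all start/end points and keep a running count:
7am start Sectional Overdub → 1
8:20am end Sectional Overdub → 0
9:45am start Percussion Take → 1
10:25am end Percussion Take → 0
10:25am start Rhythm Rehearsal → 1
11:45am start Dress Session → 2
12:05pm end Rhythm Rehearsal → 1
12:45pm end Dress Session → 0
2:25pm start Tech Mixing → 1
3:20pm start Strings Tracking → 2
3:55pm start Rhythm Block → 3
4pm end Strings Tracking → 2
4:10pm end Tech Mixing → 1
5:15pm end Rhythm Block → 0
7:25pm start Percussion Warm-up → 1
8:30pm end Percussion Warm-up → 0
Peak is 3, at 3:55pm (Rhythm Block, Strings Tracking, Tech Mixing).

3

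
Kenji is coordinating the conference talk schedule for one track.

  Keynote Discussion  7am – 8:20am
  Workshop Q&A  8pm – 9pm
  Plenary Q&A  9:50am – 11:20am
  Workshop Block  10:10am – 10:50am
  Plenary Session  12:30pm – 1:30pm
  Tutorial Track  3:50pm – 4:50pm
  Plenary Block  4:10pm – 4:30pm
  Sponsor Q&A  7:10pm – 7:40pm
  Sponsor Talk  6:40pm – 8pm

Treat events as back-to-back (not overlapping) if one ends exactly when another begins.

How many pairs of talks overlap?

Sorted by start: Keynote Discussion, Plenary Q&A, Workshop Block, Plenary Session, Tutorial Track, Plenary Block, Sponsor Talk, Sponsor Q&A, Workshop Q&A.
Plenary Q&A starts after Keynote Discussion ends; Keynote Discussion is clear from here.
Workshop Block starts before Plenary Q&A ends → Plenary Q&A and Workshop Block overlap.
Plenary Session starts after Plenary Q&A ends; Plenary Q&A is clear from here.
Plenary Session starts after Workshop Block ends; Workshop Block is clear from here.
Tutorial Track starts after Plenary Session ends; Plenary Session is clear from here.
Plenary Block starts before Tutorial Track ends → Tutorial Track and Plenary Block overlap.
Sponsor Talk starts after Tutorial Track ends; Tutorial Track is clear from here.
Sponsor Talk starts after Plenary Block ends; Plenary Block is clear from here.
Sponsor Q&A starts before Sponsor Talk ends → Sponsor Talk and Sponsor Q&A overlap.
Workshop Q&A starts exactly when Sponsor Talk ends (back-to-back, no overlap).
Workshop Q&A starts after Sponsor Q&A ends.
Overlapping pairs: Plenary Block & Tutorial Track, Plenary Q&A & Workshop Block, Sponsor Q&A & Sponsor Talk — 3 in total.

3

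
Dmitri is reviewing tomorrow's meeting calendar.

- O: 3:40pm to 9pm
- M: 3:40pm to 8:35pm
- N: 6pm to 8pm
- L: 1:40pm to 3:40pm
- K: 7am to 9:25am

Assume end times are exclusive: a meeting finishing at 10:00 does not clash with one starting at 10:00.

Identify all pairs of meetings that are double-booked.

M & N, M & O, N & O

Two intervals overlap when each starts before the other ends.
Sorted by start: K, L, M, O, N.
L starts after K ends, so K has no further overlaps.
M starts exactly when L ends (back-to-back, no overlap), so L has no further overlaps.
O starts before M ends → M and O overlap.
N starts before M ends → M and N overlap.
N starts before O ends → O and N overlap.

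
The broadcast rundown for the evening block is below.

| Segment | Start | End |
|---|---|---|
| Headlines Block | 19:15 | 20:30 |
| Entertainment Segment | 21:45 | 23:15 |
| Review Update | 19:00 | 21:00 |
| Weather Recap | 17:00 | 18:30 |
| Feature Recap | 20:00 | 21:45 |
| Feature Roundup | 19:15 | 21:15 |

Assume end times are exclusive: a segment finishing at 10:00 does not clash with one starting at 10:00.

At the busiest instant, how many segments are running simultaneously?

4

Sort all start/end points and keep a running count:
17:00 start Weather Recap → 1
18:30 end Weather Recap → 0
19:00 start Review Update → 1
19:15 start Feature Roundup → 2
19:15 start Headlines Block → 3
20:00 start Feature Recap → 4
20:30 end Headlines Block → 3
21:00 end Review Update → 2
21:15 end Feature Roundup → 1
21:45 end Feature Recap → 0
21:45 start Entertainment Segment → 1
23:15 end Entertainment Segment → 0
Peak is 4, at 20:00 (Feature Recap, Feature Roundup, Headlines Block, Review Update).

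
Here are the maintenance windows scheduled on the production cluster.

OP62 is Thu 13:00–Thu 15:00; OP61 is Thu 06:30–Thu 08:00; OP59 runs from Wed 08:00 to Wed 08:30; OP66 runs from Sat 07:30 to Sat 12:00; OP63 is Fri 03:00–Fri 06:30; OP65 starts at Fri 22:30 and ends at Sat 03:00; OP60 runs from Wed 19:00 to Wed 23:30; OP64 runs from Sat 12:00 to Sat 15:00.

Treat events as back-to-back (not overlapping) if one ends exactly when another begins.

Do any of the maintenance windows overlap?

No

Sorted by start: OP59, OP60, OP61, OP62, OP63, OP65, OP66, OP64.
OP60 starts after OP59 ends; OP59 is clear from here.
OP61 starts after OP60 ends; OP60 is clear from here.
OP62 starts after OP61 ends; OP61 is clear from here.
OP63 starts after OP62 ends; OP62 is clear from here.
OP65 starts after OP63 ends; OP63 is clear from here.
OP66 starts after OP65 ends; OP65 is clear from here.
OP64 starts exactly when OP66 ends (back-to-back, no overlap).
Every pair is clear; the schedule has no overlaps.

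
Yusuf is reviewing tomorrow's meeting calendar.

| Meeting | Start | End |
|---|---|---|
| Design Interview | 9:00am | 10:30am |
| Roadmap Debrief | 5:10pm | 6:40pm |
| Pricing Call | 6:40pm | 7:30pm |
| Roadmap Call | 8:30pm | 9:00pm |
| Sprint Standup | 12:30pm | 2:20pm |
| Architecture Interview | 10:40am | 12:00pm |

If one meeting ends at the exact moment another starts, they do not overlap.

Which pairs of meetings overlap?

Sorted by start: Design Interview, Architecture Interview, Sprint Standup, Roadmap Debrief, Pricing Call, Roadmap Call.
Architecture Interview starts after Design Interview ends; Design Interview is clear from here.
Sprint Standup starts after Architecture Interview ends; Architecture Interview is clear from here.
Roadmap Debrief starts after Sprint Standup ends; Sprint Standup is clear from here.
Pricing Call starts exactly when Roadmap Debrief ends (back-to-back, no overlap); Roadmap Debrief is clear from here.
Roadmap Call starts after Pricing Call ends.

no overlapping pairs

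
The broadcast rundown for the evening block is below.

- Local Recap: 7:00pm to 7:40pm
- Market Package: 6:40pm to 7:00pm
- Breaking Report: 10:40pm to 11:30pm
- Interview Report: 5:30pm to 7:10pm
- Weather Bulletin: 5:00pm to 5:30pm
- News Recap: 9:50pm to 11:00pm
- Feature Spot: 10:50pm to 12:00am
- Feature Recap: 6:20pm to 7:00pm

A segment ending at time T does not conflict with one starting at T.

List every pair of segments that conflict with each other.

Sorted by start: Weather Bulletin, Interview Report, Feature Recap, Market Package, Local Recap, News Recap, Breaking Report, Feature Spot.
Interview Report starts exactly when Weather Bulletin ends (back-to-back, no overlap) — done with Weather Bulletin.
Feature Recap starts before Interview Report ends → Interview Report and Feature Recap overlap.
Market Package starts before Interview Report ends → Interview Report and Market Package overlap.
Local Recap starts before Interview Report ends → Interview Report and Local Recap overlap.
News Recap starts after Interview Report ends — done with Interview Report.
Market Package starts before Feature Recap ends → Feature Recap and Market Package overlap.
Local Recap starts exactly when Feature Recap ends (back-to-back, no overlap) — done with Feature Recap.
Local Recap starts exactly when Market Package ends (back-to-back, no overlap) — done with Market Package.
News Recap starts after Local Recap ends — done with Local Recap.
Breaking Report starts before News Recap ends → News Recap and Breaking Report overlap.
Feature Spot starts before News Recap ends → News Recap and Feature Spot overlap.
Feature Spot starts before Breaking Report ends → Breaking Report and Feature Spot overlap.

Breaking Report & Feature Spot, Breaking Report & News Recap, Feature Recap & Interview Report, Feature Recap & Market Package, Feature Spot & News Recap, Interview Report & Local Recap, Interview Report & Market Package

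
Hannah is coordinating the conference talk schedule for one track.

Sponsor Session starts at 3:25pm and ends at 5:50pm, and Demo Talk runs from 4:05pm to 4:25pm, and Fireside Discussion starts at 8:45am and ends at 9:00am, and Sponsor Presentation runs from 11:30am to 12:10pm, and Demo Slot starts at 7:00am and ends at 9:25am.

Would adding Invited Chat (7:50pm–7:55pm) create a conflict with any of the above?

No — it doesn't clash with anything

Demo Slot: ends 9:25am at or before Invited Chat starts 7:50pm → clear.
Fireside Discussion: ends 9:00am at or before Invited Chat starts 7:50pm → clear.
Sponsor Presentation: ends 12:10pm at or before Invited Chat starts 7:50pm → clear.
Sponsor Session: ends 5:50pm at or before Invited Chat starts 7:50pm → clear.
Demo Talk: ends 4:25pm at or before Invited Chat starts 7:50pm → clear.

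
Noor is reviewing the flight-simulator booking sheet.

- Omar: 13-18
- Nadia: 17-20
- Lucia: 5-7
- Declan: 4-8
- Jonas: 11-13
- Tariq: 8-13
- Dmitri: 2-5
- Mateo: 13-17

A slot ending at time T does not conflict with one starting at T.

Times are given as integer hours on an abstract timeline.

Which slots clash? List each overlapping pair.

Declan & Dmitri, Declan & Lucia, Jonas & Tariq, Mateo & Omar, Nadia & Omar

Sorted by start: Dmitri, Declan, Lucia, Tariq, Jonas, Mateo, Omar, Nadia.
Declan starts before Dmitri ends → Dmitri and Declan overlap.
Lucia starts exactly when Dmitri ends (back-to-back, no overlap); Dmitri is clear from here.
Lucia starts before Declan ends → Declan and Lucia overlap.
Tariq starts exactly when Declan ends (back-to-back, no overlap); Declan is clear from here.
Tariq starts after Lucia ends; Lucia is clear from here.
Jonas starts before Tariq ends → Tariq and Jonas overlap.
Mateo starts exactly when Tariq ends (back-to-back, no overlap); Tariq is clear from here.
Mateo starts exactly when Jonas ends (back-to-back, no overlap); Jonas is clear from here.
Omar starts before Mateo ends → Mateo and Omar overlap.
Nadia starts exactly when Mateo ends (back-to-back, no overlap).
Nadia starts before Omar ends → Omar and Nadia overlap.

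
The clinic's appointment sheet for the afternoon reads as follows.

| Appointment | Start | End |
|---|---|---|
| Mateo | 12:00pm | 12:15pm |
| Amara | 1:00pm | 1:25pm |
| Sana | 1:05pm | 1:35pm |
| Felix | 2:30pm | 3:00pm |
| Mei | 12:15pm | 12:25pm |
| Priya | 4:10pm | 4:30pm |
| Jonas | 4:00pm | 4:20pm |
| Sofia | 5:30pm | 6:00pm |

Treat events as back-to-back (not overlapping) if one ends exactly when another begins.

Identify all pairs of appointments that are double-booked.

Amara & Sana, Jonas & Priya

Check each pair: they overlap iff neither finishes before the other starts.
Sorted by start: Mateo, Mei, Amara, Sana, Felix, Jonas, Priya, Sofia.
Mei starts exactly when Mateo ends (back-to-back, no overlap), so nothing later overlaps Mateo either.
Amara starts after Mei ends, so nothing later overlaps Mei either.
Sana starts before Amara ends → Amara and Sana overlap.
Felix starts after Amara ends, so nothing later overlaps Amara either.
Felix starts after Sana ends, so nothing later overlaps Sana either.
Jonas starts after Felix ends, so nothing later overlaps Felix either.
Priya starts before Jonas ends → Jonas and Priya overlap.
Sofia starts after Jonas ends.
Sofia starts after Priya ends.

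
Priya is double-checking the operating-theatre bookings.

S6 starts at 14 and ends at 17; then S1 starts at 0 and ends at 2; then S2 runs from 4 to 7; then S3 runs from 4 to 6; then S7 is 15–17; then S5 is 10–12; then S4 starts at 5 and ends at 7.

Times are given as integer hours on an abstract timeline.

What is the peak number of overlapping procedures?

3

Walk through starts and ends in time order (an end at T is processed before a start at T):
0 start S1 → 1
2 end S1 → 0
4 start S2 → 1
4 start S3 → 2
5 start S4 → 3
6 end S3 → 2
7 end S2 → 1
7 end S4 → 0
10 start S5 → 1
12 end S5 → 0
14 start S6 → 1
15 start S7 → 2
17 end S6 → 1
17 end S7 → 0
Peak is 3, at 5 (S2, S3, S4).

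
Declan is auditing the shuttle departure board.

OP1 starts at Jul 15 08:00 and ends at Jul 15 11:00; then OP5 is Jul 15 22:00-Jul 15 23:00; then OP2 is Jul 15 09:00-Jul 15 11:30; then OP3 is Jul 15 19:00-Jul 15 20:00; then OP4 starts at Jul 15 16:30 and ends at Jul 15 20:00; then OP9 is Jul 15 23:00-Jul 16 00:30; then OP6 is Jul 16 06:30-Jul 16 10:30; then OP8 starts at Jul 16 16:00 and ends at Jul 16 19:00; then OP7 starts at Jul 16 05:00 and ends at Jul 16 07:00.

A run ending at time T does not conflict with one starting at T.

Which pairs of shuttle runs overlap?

Check each pair: they overlap iff neither finishes before the other starts.
Sorted by start: OP1, OP2, OP4, OP3, OP5, OP9, OP7, OP6, OP8.
OP2 starts before OP1 ends → OP1 and OP2 overlap.
OP4 starts after OP1 ends; OP1 is clear from here.
OP4 starts after OP2 ends; OP2 is clear from here.
OP3 starts before OP4 ends → OP4 and OP3 overlap.
OP5 starts after OP4 ends; OP4 is clear from here.
OP5 starts after OP3 ends; OP3 is clear from here.
OP9 starts exactly when OP5 ends (back-to-back, no overlap); OP5 is clear from here.
OP7 starts after OP9 ends; OP9 is clear from here.
OP6 starts before OP7 ends → OP7 and OP6 overlap.
OP8 starts after OP7 ends.
OP8 starts after OP6 ends.

OP1 & OP2, OP3 & OP4, OP6 & OP7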